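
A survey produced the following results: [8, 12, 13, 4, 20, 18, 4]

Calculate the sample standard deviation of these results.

6.3434

Step 1: Compute the mean: 11.2857
Step 2: Sum of squared deviations from the mean: 241.4286
Step 3: Sample variance = 241.4286 / 6 = 40.2381
Step 4: Standard deviation = sqrt(40.2381) = 6.3434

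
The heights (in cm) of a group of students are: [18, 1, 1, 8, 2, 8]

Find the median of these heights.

5

Step 1: Sort the data in ascending order: [1, 1, 2, 8, 8, 18]
Step 2: The number of values is n = 6.
Step 3: Since n is even, the median is the average of positions 3 and 4:
  Median = (2 + 8) / 2 = 5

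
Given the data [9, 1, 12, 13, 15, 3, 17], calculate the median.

12

Step 1: Sort the data in ascending order: [1, 3, 9, 12, 13, 15, 17]
Step 2: The number of values is n = 7.
Step 3: Since n is odd, the median is the middle value at position 4: 12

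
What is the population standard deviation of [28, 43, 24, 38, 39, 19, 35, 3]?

12.3181

Step 1: Compute the mean: 28.625
Step 2: Sum of squared deviations from the mean: 1213.875
Step 3: Population variance = 1213.875 / 8 = 151.7344
Step 4: Standard deviation = sqrt(151.7344) = 12.3181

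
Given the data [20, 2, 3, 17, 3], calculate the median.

3

Step 1: Sort the data in ascending order: [2, 3, 3, 17, 20]
Step 2: The number of values is n = 5.
Step 3: Since n is odd, the median is the middle value at position 3: 3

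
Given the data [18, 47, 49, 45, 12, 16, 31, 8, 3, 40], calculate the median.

24.5

Step 1: Sort the data in ascending order: [3, 8, 12, 16, 18, 31, 40, 45, 47, 49]
Step 2: The number of values is n = 10.
Step 3: Since n is even, the median is the average of positions 5 and 6:
  Median = (18 + 31) / 2 = 24.5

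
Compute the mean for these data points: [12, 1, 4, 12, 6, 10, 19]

9.1429

Step 1: Sum all values: 12 + 1 + 4 + 12 + 6 + 10 + 19 = 64
Step 2: Count the number of values: n = 7
Step 3: Mean = sum / n = 64 / 7 = 9.1429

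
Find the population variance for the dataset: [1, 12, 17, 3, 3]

38.56

Step 1: Compute the mean: (1 + 12 + 17 + 3 + 3) / 5 = 7.2
Step 2: Compute squared deviations from the mean:
  (1 - 7.2)^2 = 38.44
  (12 - 7.2)^2 = 23.04
  (17 - 7.2)^2 = 96.04
  (3 - 7.2)^2 = 17.64
  (3 - 7.2)^2 = 17.64
Step 3: Sum of squared deviations = 192.8
Step 4: Population variance = 192.8 / 5 = 38.56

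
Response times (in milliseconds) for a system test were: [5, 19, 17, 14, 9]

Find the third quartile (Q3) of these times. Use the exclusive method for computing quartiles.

18

Step 1: Sort the data: [5, 9, 14, 17, 19]
Step 2: n = 5
Step 3: Using the exclusive quartile method:
  Q1 = 7
  Q2 (median) = 14
  Q3 = 18
  IQR = Q3 - Q1 = 18 - 7 = 11
Step 4: Q3 = 18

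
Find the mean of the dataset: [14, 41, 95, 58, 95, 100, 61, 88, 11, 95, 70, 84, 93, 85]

70.7143

Step 1: Sum all values: 14 + 41 + 95 + 58 + 95 + 100 + 61 + 88 + 11 + 95 + 70 + 84 + 93 + 85 = 990
Step 2: Count the number of values: n = 14
Step 3: Mean = sum / n = 990 / 14 = 70.7143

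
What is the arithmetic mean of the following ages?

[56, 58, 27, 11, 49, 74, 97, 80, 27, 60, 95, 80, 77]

60.8462

Step 1: Sum all values: 56 + 58 + 27 + 11 + 49 + 74 + 97 + 80 + 27 + 60 + 95 + 80 + 77 = 791
Step 2: Count the number of values: n = 13
Step 3: Mean = sum / n = 791 / 13 = 60.8462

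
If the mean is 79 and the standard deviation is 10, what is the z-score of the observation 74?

-0.5

Step 1: Recall the z-score formula: z = (x - mu) / sigma
Step 2: Substitute values: z = (74 - 79) / 10
Step 3: z = -5 / 10 = -0.5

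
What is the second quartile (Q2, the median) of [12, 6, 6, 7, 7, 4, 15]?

7

Step 1: Sort the data: [4, 6, 6, 7, 7, 12, 15]
Step 2: n = 7
Step 3: Q2 is the median. Since n is odd, it is the middle value at position 4: 7
Step 4: Q2 = 7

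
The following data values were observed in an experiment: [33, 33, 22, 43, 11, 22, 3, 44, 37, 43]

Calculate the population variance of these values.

181.09

Step 1: Compute the mean: (33 + 33 + 22 + 43 + 11 + 22 + 3 + 44 + 37 + 43) / 10 = 29.1
Step 2: Compute squared deviations from the mean:
  (33 - 29.1)^2 = 15.21
  (33 - 29.1)^2 = 15.21
  (22 - 29.1)^2 = 50.41
  (43 - 29.1)^2 = 193.21
  (11 - 29.1)^2 = 327.61
  (22 - 29.1)^2 = 50.41
  (3 - 29.1)^2 = 681.21
  (44 - 29.1)^2 = 222.01
  (37 - 29.1)^2 = 62.41
  (43 - 29.1)^2 = 193.21
Step 3: Sum of squared deviations = 1810.9
Step 4: Population variance = 1810.9 / 10 = 181.09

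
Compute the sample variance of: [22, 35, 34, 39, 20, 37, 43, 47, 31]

79.1944

Step 1: Compute the mean: (22 + 35 + 34 + 39 + 20 + 37 + 43 + 47 + 31) / 9 = 34.2222
Step 2: Compute squared deviations from the mean:
  (22 - 34.2222)^2 = 149.3827
  (35 - 34.2222)^2 = 0.6049
  (34 - 34.2222)^2 = 0.0494
  (39 - 34.2222)^2 = 22.8272
  (20 - 34.2222)^2 = 202.2716
  (37 - 34.2222)^2 = 7.716
  (43 - 34.2222)^2 = 77.0494
  (47 - 34.2222)^2 = 163.2716
  (31 - 34.2222)^2 = 10.3827
Step 3: Sum of squared deviations = 633.5556
Step 4: Sample variance = 633.5556 / 8 = 79.1944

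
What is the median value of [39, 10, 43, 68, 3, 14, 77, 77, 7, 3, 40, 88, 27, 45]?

39.5

Step 1: Sort the data in ascending order: [3, 3, 7, 10, 14, 27, 39, 40, 43, 45, 68, 77, 77, 88]
Step 2: The number of values is n = 14.
Step 3: Since n is even, the median is the average of positions 7 and 8:
  Median = (39 + 40) / 2 = 39.5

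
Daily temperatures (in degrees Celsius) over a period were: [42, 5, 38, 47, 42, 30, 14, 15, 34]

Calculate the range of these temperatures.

42

Step 1: Identify the maximum value: max = 47
Step 2: Identify the minimum value: min = 5
Step 3: Range = max - min = 47 - 5 = 42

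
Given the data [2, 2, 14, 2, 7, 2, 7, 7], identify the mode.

2

Step 1: Count the frequency of each value:
  2: appears 4 time(s)
  7: appears 3 time(s)
  14: appears 1 time(s)
Step 2: The value 2 appears most frequently (4 times).
Step 3: Mode = 2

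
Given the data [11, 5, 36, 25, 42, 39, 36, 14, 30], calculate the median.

30

Step 1: Sort the data in ascending order: [5, 11, 14, 25, 30, 36, 36, 39, 42]
Step 2: The number of values is n = 9.
Step 3: Since n is odd, the median is the middle value at position 5: 30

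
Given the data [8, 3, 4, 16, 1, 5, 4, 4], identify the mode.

4

Step 1: Count the frequency of each value:
  1: appears 1 time(s)
  3: appears 1 time(s)
  4: appears 3 time(s)
  5: appears 1 time(s)
  8: appears 1 time(s)
  16: appears 1 time(s)
Step 2: The value 4 appears most frequently (3 times).
Step 3: Mode = 4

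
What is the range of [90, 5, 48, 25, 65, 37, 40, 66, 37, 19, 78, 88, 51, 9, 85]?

85

Step 1: Identify the maximum value: max = 90
Step 2: Identify the minimum value: min = 5
Step 3: Range = max - min = 90 - 5 = 85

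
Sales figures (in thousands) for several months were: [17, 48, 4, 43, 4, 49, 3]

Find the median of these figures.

17

Step 1: Sort the data in ascending order: [3, 4, 4, 17, 43, 48, 49]
Step 2: The number of values is n = 7.
Step 3: Since n is odd, the median is the middle value at position 4: 17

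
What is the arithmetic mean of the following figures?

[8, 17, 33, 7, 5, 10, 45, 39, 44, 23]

23.1

Step 1: Sum all values: 8 + 17 + 33 + 7 + 5 + 10 + 45 + 39 + 44 + 23 = 231
Step 2: Count the number of values: n = 10
Step 3: Mean = sum / n = 231 / 10 = 23.1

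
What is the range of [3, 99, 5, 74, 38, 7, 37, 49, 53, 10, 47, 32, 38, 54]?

96

Step 1: Identify the maximum value: max = 99
Step 2: Identify the minimum value: min = 3
Step 3: Range = max - min = 99 - 3 = 96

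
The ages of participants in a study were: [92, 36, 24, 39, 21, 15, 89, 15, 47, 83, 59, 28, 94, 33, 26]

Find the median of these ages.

36

Step 1: Sort the data in ascending order: [15, 15, 21, 24, 26, 28, 33, 36, 39, 47, 59, 83, 89, 92, 94]
Step 2: The number of values is n = 15.
Step 3: Since n is odd, the median is the middle value at position 8: 36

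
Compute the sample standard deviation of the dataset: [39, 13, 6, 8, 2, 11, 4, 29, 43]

15.6187

Step 1: Compute the mean: 17.2222
Step 2: Sum of squared deviations from the mean: 1951.5556
Step 3: Sample variance = 1951.5556 / 8 = 243.9444
Step 4: Standard deviation = sqrt(243.9444) = 15.6187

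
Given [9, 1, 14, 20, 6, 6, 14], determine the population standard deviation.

5.9281

Step 1: Compute the mean: 10
Step 2: Sum of squared deviations from the mean: 246
Step 3: Population variance = 246 / 7 = 35.1429
Step 4: Standard deviation = sqrt(35.1429) = 5.9281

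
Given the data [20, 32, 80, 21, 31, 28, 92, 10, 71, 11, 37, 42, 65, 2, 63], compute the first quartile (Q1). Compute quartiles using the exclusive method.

20

Step 1: Sort the data: [2, 10, 11, 20, 21, 28, 31, 32, 37, 42, 63, 65, 71, 80, 92]
Step 2: n = 15
Step 3: Using the exclusive quartile method:
  Q1 = 20
  Q2 (median) = 32
  Q3 = 65
  IQR = Q3 - Q1 = 65 - 20 = 45
Step 4: Q1 = 20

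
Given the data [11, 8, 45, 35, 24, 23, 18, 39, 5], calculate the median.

23

Step 1: Sort the data in ascending order: [5, 8, 11, 18, 23, 24, 35, 39, 45]
Step 2: The number of values is n = 9.
Step 3: Since n is odd, the median is the middle value at position 5: 23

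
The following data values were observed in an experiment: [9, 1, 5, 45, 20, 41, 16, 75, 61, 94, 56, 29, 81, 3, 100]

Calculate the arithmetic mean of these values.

42.4

Step 1: Sum all values: 9 + 1 + 5 + 45 + 20 + 41 + 16 + 75 + 61 + 94 + 56 + 29 + 81 + 3 + 100 = 636
Step 2: Count the number of values: n = 15
Step 3: Mean = sum / n = 636 / 15 = 42.4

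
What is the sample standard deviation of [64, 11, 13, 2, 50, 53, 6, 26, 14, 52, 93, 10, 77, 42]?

29.0294

Step 1: Compute the mean: 36.6429
Step 2: Sum of squared deviations from the mean: 10955.2143
Step 3: Sample variance = 10955.2143 / 13 = 842.7088
Step 4: Standard deviation = sqrt(842.7088) = 29.0294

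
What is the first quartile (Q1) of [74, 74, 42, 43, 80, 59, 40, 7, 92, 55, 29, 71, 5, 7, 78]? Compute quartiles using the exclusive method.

29

Step 1: Sort the data: [5, 7, 7, 29, 40, 42, 43, 55, 59, 71, 74, 74, 78, 80, 92]
Step 2: n = 15
Step 3: Using the exclusive quartile method:
  Q1 = 29
  Q2 (median) = 55
  Q3 = 74
  IQR = Q3 - Q1 = 74 - 29 = 45
Step 4: Q1 = 29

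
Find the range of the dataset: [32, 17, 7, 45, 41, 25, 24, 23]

38

Step 1: Identify the maximum value: max = 45
Step 2: Identify the minimum value: min = 7
Step 3: Range = max - min = 45 - 7 = 38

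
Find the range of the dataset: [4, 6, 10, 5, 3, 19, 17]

16

Step 1: Identify the maximum value: max = 19
Step 2: Identify the minimum value: min = 3
Step 3: Range = max - min = 19 - 3 = 16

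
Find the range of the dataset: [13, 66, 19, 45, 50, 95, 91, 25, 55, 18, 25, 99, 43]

86

Step 1: Identify the maximum value: max = 99
Step 2: Identify the minimum value: min = 13
Step 3: Range = max - min = 99 - 13 = 86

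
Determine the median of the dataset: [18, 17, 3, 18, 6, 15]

16

Step 1: Sort the data in ascending order: [3, 6, 15, 17, 18, 18]
Step 2: The number of values is n = 6.
Step 3: Since n is even, the median is the average of positions 3 and 4:
  Median = (15 + 17) / 2 = 16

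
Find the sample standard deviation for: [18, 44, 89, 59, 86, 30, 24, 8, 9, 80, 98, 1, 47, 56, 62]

31.816

Step 1: Compute the mean: 47.4
Step 2: Sum of squared deviations from the mean: 14171.6
Step 3: Sample variance = 14171.6 / 14 = 1012.2571
Step 4: Standard deviation = sqrt(1012.2571) = 31.816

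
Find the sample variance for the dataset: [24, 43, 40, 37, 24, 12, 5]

208.2857

Step 1: Compute the mean: (24 + 43 + 40 + 37 + 24 + 12 + 5) / 7 = 26.4286
Step 2: Compute squared deviations from the mean:
  (24 - 26.4286)^2 = 5.898
  (43 - 26.4286)^2 = 274.6122
  (40 - 26.4286)^2 = 184.1837
  (37 - 26.4286)^2 = 111.7551
  (24 - 26.4286)^2 = 5.898
  (12 - 26.4286)^2 = 208.1837
  (5 - 26.4286)^2 = 459.1837
Step 3: Sum of squared deviations = 1249.7143
Step 4: Sample variance = 1249.7143 / 6 = 208.2857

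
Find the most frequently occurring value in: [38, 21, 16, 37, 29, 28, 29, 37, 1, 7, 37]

37

Step 1: Count the frequency of each value:
  1: appears 1 time(s)
  7: appears 1 time(s)
  16: appears 1 time(s)
  21: appears 1 time(s)
  28: appears 1 time(s)
  29: appears 2 time(s)
  37: appears 3 time(s)
  38: appears 1 time(s)
Step 2: The value 37 appears most frequently (3 times).
Step 3: Mode = 37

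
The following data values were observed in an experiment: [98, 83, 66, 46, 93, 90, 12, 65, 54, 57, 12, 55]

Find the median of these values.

61

Step 1: Sort the data in ascending order: [12, 12, 46, 54, 55, 57, 65, 66, 83, 90, 93, 98]
Step 2: The number of values is n = 12.
Step 3: Since n is even, the median is the average of positions 6 and 7:
  Median = (57 + 65) / 2 = 61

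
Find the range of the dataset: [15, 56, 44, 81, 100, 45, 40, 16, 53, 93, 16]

85

Step 1: Identify the maximum value: max = 100
Step 2: Identify the minimum value: min = 15
Step 3: Range = max - min = 100 - 15 = 85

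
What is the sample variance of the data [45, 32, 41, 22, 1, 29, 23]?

210.619

Step 1: Compute the mean: (45 + 32 + 41 + 22 + 1 + 29 + 23) / 7 = 27.5714
Step 2: Compute squared deviations from the mean:
  (45 - 27.5714)^2 = 303.7551
  (32 - 27.5714)^2 = 19.6122
  (41 - 27.5714)^2 = 180.3265
  (22 - 27.5714)^2 = 31.0408
  (1 - 27.5714)^2 = 706.0408
  (29 - 27.5714)^2 = 2.0408
  (23 - 27.5714)^2 = 20.898
Step 3: Sum of squared deviations = 1263.7143
Step 4: Sample variance = 1263.7143 / 6 = 210.619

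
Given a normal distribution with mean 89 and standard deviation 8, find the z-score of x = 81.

-1

Step 1: Recall the z-score formula: z = (x - mu) / sigma
Step 2: Substitute values: z = (81 - 89) / 8
Step 3: z = -8 / 8 = -1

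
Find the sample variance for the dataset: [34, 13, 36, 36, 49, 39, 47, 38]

119.1429

Step 1: Compute the mean: (34 + 13 + 36 + 36 + 49 + 39 + 47 + 38) / 8 = 36.5
Step 2: Compute squared deviations from the mean:
  (34 - 36.5)^2 = 6.25
  (13 - 36.5)^2 = 552.25
  (36 - 36.5)^2 = 0.25
  (36 - 36.5)^2 = 0.25
  (49 - 36.5)^2 = 156.25
  (39 - 36.5)^2 = 6.25
  (47 - 36.5)^2 = 110.25
  (38 - 36.5)^2 = 2.25
Step 3: Sum of squared deviations = 834
Step 4: Sample variance = 834 / 7 = 119.1429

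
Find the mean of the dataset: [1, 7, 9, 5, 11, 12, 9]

7.7143

Step 1: Sum all values: 1 + 7 + 9 + 5 + 11 + 12 + 9 = 54
Step 2: Count the number of values: n = 7
Step 3: Mean = sum / n = 54 / 7 = 7.7143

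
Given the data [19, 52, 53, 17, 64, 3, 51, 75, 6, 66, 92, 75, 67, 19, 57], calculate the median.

53

Step 1: Sort the data in ascending order: [3, 6, 17, 19, 19, 51, 52, 53, 57, 64, 66, 67, 75, 75, 92]
Step 2: The number of values is n = 15.
Step 3: Since n is odd, the median is the middle value at position 8: 53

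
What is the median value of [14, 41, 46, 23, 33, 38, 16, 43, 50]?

38

Step 1: Sort the data in ascending order: [14, 16, 23, 33, 38, 41, 43, 46, 50]
Step 2: The number of values is n = 9.
Step 3: Since n is odd, the median is the middle value at position 5: 38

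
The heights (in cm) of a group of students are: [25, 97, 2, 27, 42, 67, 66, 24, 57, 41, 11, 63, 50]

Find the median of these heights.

42

Step 1: Sort the data in ascending order: [2, 11, 24, 25, 27, 41, 42, 50, 57, 63, 66, 67, 97]
Step 2: The number of values is n = 13.
Step 3: Since n is odd, the median is the middle value at position 7: 42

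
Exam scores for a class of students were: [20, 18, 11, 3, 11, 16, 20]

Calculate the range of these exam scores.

17

Step 1: Identify the maximum value: max = 20
Step 2: Identify the minimum value: min = 3
Step 3: Range = max - min = 20 - 3 = 17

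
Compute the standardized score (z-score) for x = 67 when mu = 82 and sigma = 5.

-3

Step 1: Recall the z-score formula: z = (x - mu) / sigma
Step 2: Substitute values: z = (67 - 82) / 5
Step 3: z = -15 / 5 = -3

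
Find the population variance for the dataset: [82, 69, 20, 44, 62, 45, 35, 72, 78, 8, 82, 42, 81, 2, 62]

677.7956

Step 1: Compute the mean: (82 + 69 + 20 + 44 + 62 + 45 + 35 + 72 + 78 + 8 + 82 + 42 + 81 + 2 + 62) / 15 = 52.2667
Step 2: Compute squared deviations from the mean:
  (82 - 52.2667)^2 = 884.0711
  (69 - 52.2667)^2 = 280.0044
  (20 - 52.2667)^2 = 1041.1378
  (44 - 52.2667)^2 = 68.3378
  (62 - 52.2667)^2 = 94.7378
  (45 - 52.2667)^2 = 52.8044
  (35 - 52.2667)^2 = 298.1378
  (72 - 52.2667)^2 = 389.4044
  (78 - 52.2667)^2 = 662.2044
  (8 - 52.2667)^2 = 1959.5378
  (82 - 52.2667)^2 = 884.0711
  (42 - 52.2667)^2 = 105.4044
  (81 - 52.2667)^2 = 825.6044
  (2 - 52.2667)^2 = 2526.7378
  (62 - 52.2667)^2 = 94.7378
Step 3: Sum of squared deviations = 10166.9333
Step 4: Population variance = 10166.9333 / 15 = 677.7956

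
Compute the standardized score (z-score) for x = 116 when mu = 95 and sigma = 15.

1.4

Step 1: Recall the z-score formula: z = (x - mu) / sigma
Step 2: Substitute values: z = (116 - 95) / 15
Step 3: z = 21 / 15 = 1.4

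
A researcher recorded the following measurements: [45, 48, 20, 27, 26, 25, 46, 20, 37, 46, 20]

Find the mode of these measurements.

20

Step 1: Count the frequency of each value:
  20: appears 3 time(s)
  25: appears 1 time(s)
  26: appears 1 time(s)
  27: appears 1 time(s)
  37: appears 1 time(s)
  45: appears 1 time(s)
  46: appears 2 time(s)
  48: appears 1 time(s)
Step 2: The value 20 appears most frequently (3 times).
Step 3: Mode = 20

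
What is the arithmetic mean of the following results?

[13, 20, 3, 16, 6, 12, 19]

12.7143

Step 1: Sum all values: 13 + 20 + 3 + 16 + 6 + 12 + 19 = 89
Step 2: Count the number of values: n = 7
Step 3: Mean = sum / n = 89 / 7 = 12.7143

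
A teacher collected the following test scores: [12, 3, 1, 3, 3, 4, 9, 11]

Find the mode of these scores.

3

Step 1: Count the frequency of each value:
  1: appears 1 time(s)
  3: appears 3 time(s)
  4: appears 1 time(s)
  9: appears 1 time(s)
  11: appears 1 time(s)
  12: appears 1 time(s)
Step 2: The value 3 appears most frequently (3 times).
Step 3: Mode = 3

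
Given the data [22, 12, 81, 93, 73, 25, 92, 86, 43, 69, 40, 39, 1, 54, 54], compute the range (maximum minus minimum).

92

Step 1: Identify the maximum value: max = 93
Step 2: Identify the minimum value: min = 1
Step 3: Range = max - min = 93 - 1 = 92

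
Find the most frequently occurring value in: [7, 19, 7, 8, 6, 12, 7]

7

Step 1: Count the frequency of each value:
  6: appears 1 time(s)
  7: appears 3 time(s)
  8: appears 1 time(s)
  12: appears 1 time(s)
  19: appears 1 time(s)
Step 2: The value 7 appears most frequently (3 times).
Step 3: Mode = 7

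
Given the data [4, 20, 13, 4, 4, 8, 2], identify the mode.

4

Step 1: Count the frequency of each value:
  2: appears 1 time(s)
  4: appears 3 time(s)
  8: appears 1 time(s)
  13: appears 1 time(s)
  20: appears 1 time(s)
Step 2: The value 4 appears most frequently (3 times).
Step 3: Mode = 4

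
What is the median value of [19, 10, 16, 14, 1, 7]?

12

Step 1: Sort the data in ascending order: [1, 7, 10, 14, 16, 19]
Step 2: The number of values is n = 6.
Step 3: Since n is even, the median is the average of positions 3 and 4:
  Median = (10 + 14) / 2 = 12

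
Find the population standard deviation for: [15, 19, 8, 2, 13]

5.8856

Step 1: Compute the mean: 11.4
Step 2: Sum of squared deviations from the mean: 173.2
Step 3: Population variance = 173.2 / 5 = 34.64
Step 4: Standard deviation = sqrt(34.64) = 5.8856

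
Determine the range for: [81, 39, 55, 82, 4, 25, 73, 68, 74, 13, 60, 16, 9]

78

Step 1: Identify the maximum value: max = 82
Step 2: Identify the minimum value: min = 4
Step 3: Range = max - min = 82 - 4 = 78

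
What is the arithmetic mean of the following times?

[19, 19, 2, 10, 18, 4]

12

Step 1: Sum all values: 19 + 19 + 2 + 10 + 18 + 4 = 72
Step 2: Count the number of values: n = 6
Step 3: Mean = sum / n = 72 / 6 = 12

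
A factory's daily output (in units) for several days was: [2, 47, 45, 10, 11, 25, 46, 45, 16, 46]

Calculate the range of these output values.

45

Step 1: Identify the maximum value: max = 47
Step 2: Identify the minimum value: min = 2
Step 3: Range = max - min = 47 - 2 = 45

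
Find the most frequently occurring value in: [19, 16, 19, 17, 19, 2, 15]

19

Step 1: Count the frequency of each value:
  2: appears 1 time(s)
  15: appears 1 time(s)
  16: appears 1 time(s)
  17: appears 1 time(s)
  19: appears 3 time(s)
Step 2: The value 19 appears most frequently (3 times).
Step 3: Mode = 19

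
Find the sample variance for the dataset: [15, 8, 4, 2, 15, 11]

30.1667

Step 1: Compute the mean: (15 + 8 + 4 + 2 + 15 + 11) / 6 = 9.1667
Step 2: Compute squared deviations from the mean:
  (15 - 9.1667)^2 = 34.0278
  (8 - 9.1667)^2 = 1.3611
  (4 - 9.1667)^2 = 26.6944
  (2 - 9.1667)^2 = 51.3611
  (15 - 9.1667)^2 = 34.0278
  (11 - 9.1667)^2 = 3.3611
Step 3: Sum of squared deviations = 150.8333
Step 4: Sample variance = 150.8333 / 5 = 30.1667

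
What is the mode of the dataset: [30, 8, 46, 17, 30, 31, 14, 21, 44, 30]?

30

Step 1: Count the frequency of each value:
  8: appears 1 time(s)
  14: appears 1 time(s)
  17: appears 1 time(s)
  21: appears 1 time(s)
  30: appears 3 time(s)
  31: appears 1 time(s)
  44: appears 1 time(s)
  46: appears 1 time(s)
Step 2: The value 30 appears most frequently (3 times).
Step 3: Mode = 30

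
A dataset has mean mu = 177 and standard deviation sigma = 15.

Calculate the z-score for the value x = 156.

-1.4

Step 1: Recall the z-score formula: z = (x - mu) / sigma
Step 2: Substitute values: z = (156 - 177) / 15
Step 3: z = -21 / 15 = -1.4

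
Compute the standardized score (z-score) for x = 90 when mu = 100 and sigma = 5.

-2

Step 1: Recall the z-score formula: z = (x - mu) / sigma
Step 2: Substitute values: z = (90 - 100) / 5
Step 3: z = -10 / 5 = -2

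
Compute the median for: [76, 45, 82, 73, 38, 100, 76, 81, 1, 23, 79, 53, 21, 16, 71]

71

Step 1: Sort the data in ascending order: [1, 16, 21, 23, 38, 45, 53, 71, 73, 76, 76, 79, 81, 82, 100]
Step 2: The number of values is n = 15.
Step 3: Since n is odd, the median is the middle value at position 8: 71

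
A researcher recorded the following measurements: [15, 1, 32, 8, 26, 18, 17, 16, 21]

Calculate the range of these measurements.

31

Step 1: Identify the maximum value: max = 32
Step 2: Identify the minimum value: min = 1
Step 3: Range = max - min = 32 - 1 = 31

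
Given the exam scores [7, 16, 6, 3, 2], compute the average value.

6.8

Step 1: Sum all values: 7 + 16 + 6 + 3 + 2 = 34
Step 2: Count the number of values: n = 5
Step 3: Mean = sum / n = 34 / 5 = 6.8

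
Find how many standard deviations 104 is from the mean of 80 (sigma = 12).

2

Step 1: Recall the z-score formula: z = (x - mu) / sigma
Step 2: Substitute values: z = (104 - 80) / 12
Step 3: z = 24 / 12 = 2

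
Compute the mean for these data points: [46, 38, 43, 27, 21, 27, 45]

35.2857

Step 1: Sum all values: 46 + 38 + 43 + 27 + 21 + 27 + 45 = 247
Step 2: Count the number of values: n = 7
Step 3: Mean = sum / n = 247 / 7 = 35.2857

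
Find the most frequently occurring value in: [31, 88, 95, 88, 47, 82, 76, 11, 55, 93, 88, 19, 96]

88

Step 1: Count the frequency of each value:
  11: appears 1 time(s)
  19: appears 1 time(s)
  31: appears 1 time(s)
  47: appears 1 time(s)
  55: appears 1 time(s)
  76: appears 1 time(s)
  82: appears 1 time(s)
  88: appears 3 time(s)
  93: appears 1 time(s)
  95: appears 1 time(s)
  96: appears 1 time(s)
Step 2: The value 88 appears most frequently (3 times).
Step 3: Mode = 88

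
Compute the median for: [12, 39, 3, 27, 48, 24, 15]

24

Step 1: Sort the data in ascending order: [3, 12, 15, 24, 27, 39, 48]
Step 2: The number of values is n = 7.
Step 3: Since n is odd, the median is the middle value at position 4: 24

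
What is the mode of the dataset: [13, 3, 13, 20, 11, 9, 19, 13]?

13

Step 1: Count the frequency of each value:
  3: appears 1 time(s)
  9: appears 1 time(s)
  11: appears 1 time(s)
  13: appears 3 time(s)
  19: appears 1 time(s)
  20: appears 1 time(s)
Step 2: The value 13 appears most frequently (3 times).
Step 3: Mode = 13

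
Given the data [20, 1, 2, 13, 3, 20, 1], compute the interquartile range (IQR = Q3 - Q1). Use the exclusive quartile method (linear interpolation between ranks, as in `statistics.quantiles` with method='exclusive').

19

Step 1: Sort the data: [1, 1, 2, 3, 13, 20, 20]
Step 2: n = 7
Step 3: Using the exclusive quartile method:
  Q1 = 1
  Q2 (median) = 3
  Q3 = 20
  IQR = Q3 - Q1 = 20 - 1 = 19
Step 4: IQR = 19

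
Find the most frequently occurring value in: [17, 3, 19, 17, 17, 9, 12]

17

Step 1: Count the frequency of each value:
  3: appears 1 time(s)
  9: appears 1 time(s)
  12: appears 1 time(s)
  17: appears 3 time(s)
  19: appears 1 time(s)
Step 2: The value 17 appears most frequently (3 times).
Step 3: Mode = 17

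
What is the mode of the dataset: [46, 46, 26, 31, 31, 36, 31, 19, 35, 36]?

31

Step 1: Count the frequency of each value:
  19: appears 1 time(s)
  26: appears 1 time(s)
  31: appears 3 time(s)
  35: appears 1 time(s)
  36: appears 2 time(s)
  46: appears 2 time(s)
Step 2: The value 31 appears most frequently (3 times).
Step 3: Mode = 31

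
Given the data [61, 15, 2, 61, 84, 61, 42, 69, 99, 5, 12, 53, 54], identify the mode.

61

Step 1: Count the frequency of each value:
  2: appears 1 time(s)
  5: appears 1 time(s)
  12: appears 1 time(s)
  15: appears 1 time(s)
  42: appears 1 time(s)
  53: appears 1 time(s)
  54: appears 1 time(s)
  61: appears 3 time(s)
  69: appears 1 time(s)
  84: appears 1 time(s)
  99: appears 1 time(s)
Step 2: The value 61 appears most frequently (3 times).
Step 3: Mode = 61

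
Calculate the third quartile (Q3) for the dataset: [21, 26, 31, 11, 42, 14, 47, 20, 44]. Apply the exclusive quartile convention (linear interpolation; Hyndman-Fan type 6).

43

Step 1: Sort the data: [11, 14, 20, 21, 26, 31, 42, 44, 47]
Step 2: n = 9
Step 3: Using the exclusive quartile method:
  Q1 = 17
  Q2 (median) = 26
  Q3 = 43
  IQR = Q3 - Q1 = 43 - 17 = 26
Step 4: Q3 = 43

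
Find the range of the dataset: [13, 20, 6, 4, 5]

16

Step 1: Identify the maximum value: max = 20
Step 2: Identify the minimum value: min = 4
Step 3: Range = max - min = 20 - 4 = 16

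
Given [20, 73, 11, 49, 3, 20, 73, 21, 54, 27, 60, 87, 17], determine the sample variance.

760.9231

Step 1: Compute the mean: (20 + 73 + 11 + 49 + 3 + 20 + 73 + 21 + 54 + 27 + 60 + 87 + 17) / 13 = 39.6154
Step 2: Compute squared deviations from the mean:
  (20 - 39.6154)^2 = 384.7633
  (73 - 39.6154)^2 = 1114.5325
  (11 - 39.6154)^2 = 818.8402
  (49 - 39.6154)^2 = 88.071
  (3 - 39.6154)^2 = 1340.6864
  (20 - 39.6154)^2 = 384.7633
  (73 - 39.6154)^2 = 1114.5325
  (21 - 39.6154)^2 = 346.5325
  (54 - 39.6154)^2 = 206.9172
  (27 - 39.6154)^2 = 159.1479
  (60 - 39.6154)^2 = 415.5325
  (87 - 39.6154)^2 = 2245.3018
  (17 - 39.6154)^2 = 511.4556
Step 3: Sum of squared deviations = 9131.0769
Step 4: Sample variance = 9131.0769 / 12 = 760.9231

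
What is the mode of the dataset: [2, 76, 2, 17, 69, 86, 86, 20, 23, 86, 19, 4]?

86

Step 1: Count the frequency of each value:
  2: appears 2 time(s)
  4: appears 1 time(s)
  17: appears 1 time(s)
  19: appears 1 time(s)
  20: appears 1 time(s)
  23: appears 1 time(s)
  69: appears 1 time(s)
  76: appears 1 time(s)
  86: appears 3 time(s)
Step 2: The value 86 appears most frequently (3 times).
Step 3: Mode = 86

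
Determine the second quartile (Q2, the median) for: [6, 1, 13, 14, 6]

6

Step 1: Sort the data: [1, 6, 6, 13, 14]
Step 2: n = 5
Step 3: Q2 is the median. Since n is odd, it is the middle value at position 3: 6
Step 4: Q2 = 6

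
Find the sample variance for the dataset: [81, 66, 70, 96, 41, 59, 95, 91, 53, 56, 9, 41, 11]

819.9744

Step 1: Compute the mean: (81 + 66 + 70 + 96 + 41 + 59 + 95 + 91 + 53 + 56 + 9 + 41 + 11) / 13 = 59.1538
Step 2: Compute squared deviations from the mean:
  (81 - 59.1538)^2 = 477.2544
  (66 - 59.1538)^2 = 46.8698
  (70 - 59.1538)^2 = 117.6391
  (96 - 59.1538)^2 = 1357.6391
  (41 - 59.1538)^2 = 329.5621
  (59 - 59.1538)^2 = 0.0237
  (95 - 59.1538)^2 = 1284.9467
  (91 - 59.1538)^2 = 1014.1775
  (53 - 59.1538)^2 = 37.8698
  (56 - 59.1538)^2 = 9.9467
  (9 - 59.1538)^2 = 2515.4083
  (41 - 59.1538)^2 = 329.5621
  (11 - 59.1538)^2 = 2318.7929
Step 3: Sum of squared deviations = 9839.6923
Step 4: Sample variance = 9839.6923 / 12 = 819.9744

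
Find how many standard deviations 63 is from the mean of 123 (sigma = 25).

-2.4

Step 1: Recall the z-score formula: z = (x - mu) / sigma
Step 2: Substitute values: z = (63 - 123) / 25
Step 3: z = -60 / 25 = -2.4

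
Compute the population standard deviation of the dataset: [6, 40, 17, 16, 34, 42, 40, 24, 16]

12.4583

Step 1: Compute the mean: 26.1111
Step 2: Sum of squared deviations from the mean: 1396.8889
Step 3: Population variance = 1396.8889 / 9 = 155.2099
Step 4: Standard deviation = sqrt(155.2099) = 12.4583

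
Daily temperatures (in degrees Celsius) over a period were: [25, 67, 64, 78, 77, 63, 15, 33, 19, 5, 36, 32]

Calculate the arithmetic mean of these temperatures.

42.8333

Step 1: Sum all values: 25 + 67 + 64 + 78 + 77 + 63 + 15 + 33 + 19 + 5 + 36 + 32 = 514
Step 2: Count the number of values: n = 12
Step 3: Mean = sum / n = 514 / 12 = 42.8333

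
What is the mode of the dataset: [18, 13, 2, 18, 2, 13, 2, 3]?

2

Step 1: Count the frequency of each value:
  2: appears 3 time(s)
  3: appears 1 time(s)
  13: appears 2 time(s)
  18: appears 2 time(s)
Step 2: The value 2 appears most frequently (3 times).
Step 3: Mode = 2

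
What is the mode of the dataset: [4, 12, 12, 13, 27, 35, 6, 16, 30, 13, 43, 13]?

13

Step 1: Count the frequency of each value:
  4: appears 1 time(s)
  6: appears 1 time(s)
  12: appears 2 time(s)
  13: appears 3 time(s)
  16: appears 1 time(s)
  27: appears 1 time(s)
  30: appears 1 time(s)
  35: appears 1 time(s)
  43: appears 1 time(s)
Step 2: The value 13 appears most frequently (3 times).
Step 3: Mode = 13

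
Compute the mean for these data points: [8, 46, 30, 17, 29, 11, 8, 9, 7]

18.3333

Step 1: Sum all values: 8 + 46 + 30 + 17 + 29 + 11 + 8 + 9 + 7 = 165
Step 2: Count the number of values: n = 9
Step 3: Mean = sum / n = 165 / 9 = 18.3333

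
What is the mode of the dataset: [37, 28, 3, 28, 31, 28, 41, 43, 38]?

28

Step 1: Count the frequency of each value:
  3: appears 1 time(s)
  28: appears 3 time(s)
  31: appears 1 time(s)
  37: appears 1 time(s)
  38: appears 1 time(s)
  41: appears 1 time(s)
  43: appears 1 time(s)
Step 2: The value 28 appears most frequently (3 times).
Step 3: Mode = 28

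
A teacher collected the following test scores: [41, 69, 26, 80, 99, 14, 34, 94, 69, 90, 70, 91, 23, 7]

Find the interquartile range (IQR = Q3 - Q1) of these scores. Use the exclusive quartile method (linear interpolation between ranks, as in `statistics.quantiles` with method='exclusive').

65

Step 1: Sort the data: [7, 14, 23, 26, 34, 41, 69, 69, 70, 80, 90, 91, 94, 99]
Step 2: n = 14
Step 3: Using the exclusive quartile method:
  Q1 = 25.25
  Q2 (median) = 69
  Q3 = 90.25
  IQR = Q3 - Q1 = 90.25 - 25.25 = 65
Step 4: IQR = 65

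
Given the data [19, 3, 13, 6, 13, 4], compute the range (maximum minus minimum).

16

Step 1: Identify the maximum value: max = 19
Step 2: Identify the minimum value: min = 3
Step 3: Range = max - min = 19 - 3 = 16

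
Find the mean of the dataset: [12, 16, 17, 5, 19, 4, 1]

10.5714

Step 1: Sum all values: 12 + 16 + 17 + 5 + 19 + 4 + 1 = 74
Step 2: Count the number of values: n = 7
Step 3: Mean = sum / n = 74 / 7 = 10.5714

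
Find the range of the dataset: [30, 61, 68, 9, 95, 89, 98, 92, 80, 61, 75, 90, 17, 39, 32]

89

Step 1: Identify the maximum value: max = 98
Step 2: Identify the minimum value: min = 9
Step 3: Range = max - min = 98 - 9 = 89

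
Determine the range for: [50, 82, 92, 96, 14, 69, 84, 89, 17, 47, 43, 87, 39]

82

Step 1: Identify the maximum value: max = 96
Step 2: Identify the minimum value: min = 14
Step 3: Range = max - min = 96 - 14 = 82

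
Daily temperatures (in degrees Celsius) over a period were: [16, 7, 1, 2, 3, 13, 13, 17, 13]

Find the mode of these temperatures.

13

Step 1: Count the frequency of each value:
  1: appears 1 time(s)
  2: appears 1 time(s)
  3: appears 1 time(s)
  7: appears 1 time(s)
  13: appears 3 time(s)
  16: appears 1 time(s)
  17: appears 1 time(s)
Step 2: The value 13 appears most frequently (3 times).
Step 3: Mode = 13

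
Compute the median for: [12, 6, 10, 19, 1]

10

Step 1: Sort the data in ascending order: [1, 6, 10, 12, 19]
Step 2: The number of values is n = 5.
Step 3: Since n is odd, the median is the middle value at position 3: 10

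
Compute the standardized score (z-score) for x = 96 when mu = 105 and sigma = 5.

-1.8

Step 1: Recall the z-score formula: z = (x - mu) / sigma
Step 2: Substitute values: z = (96 - 105) / 5
Step 3: z = -9 / 5 = -1.8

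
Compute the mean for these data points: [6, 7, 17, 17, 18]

13

Step 1: Sum all values: 6 + 7 + 17 + 17 + 18 = 65
Step 2: Count the number of values: n = 5
Step 3: Mean = sum / n = 65 / 5 = 13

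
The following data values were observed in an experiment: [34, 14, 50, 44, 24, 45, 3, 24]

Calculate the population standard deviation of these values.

15.3847

Step 1: Compute the mean: 29.75
Step 2: Sum of squared deviations from the mean: 1893.5
Step 3: Population variance = 1893.5 / 8 = 236.6875
Step 4: Standard deviation = sqrt(236.6875) = 15.3847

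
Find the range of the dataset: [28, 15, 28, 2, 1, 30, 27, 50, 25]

49

Step 1: Identify the maximum value: max = 50
Step 2: Identify the minimum value: min = 1
Step 3: Range = max - min = 50 - 1 = 49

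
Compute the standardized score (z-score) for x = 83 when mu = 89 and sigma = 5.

-1.2

Step 1: Recall the z-score formula: z = (x - mu) / sigma
Step 2: Substitute values: z = (83 - 89) / 5
Step 3: z = -6 / 5 = -1.2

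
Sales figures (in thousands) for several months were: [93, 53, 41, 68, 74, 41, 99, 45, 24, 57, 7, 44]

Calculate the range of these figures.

92

Step 1: Identify the maximum value: max = 99
Step 2: Identify the minimum value: min = 7
Step 3: Range = max - min = 99 - 7 = 92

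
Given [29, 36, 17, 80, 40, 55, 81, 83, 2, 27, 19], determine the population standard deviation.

26.9655

Step 1: Compute the mean: 42.6364
Step 2: Sum of squared deviations from the mean: 7998.5455
Step 3: Population variance = 7998.5455 / 11 = 727.1405
Step 4: Standard deviation = sqrt(727.1405) = 26.9655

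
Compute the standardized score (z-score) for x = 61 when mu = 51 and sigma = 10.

1

Step 1: Recall the z-score formula: z = (x - mu) / sigma
Step 2: Substitute values: z = (61 - 51) / 10
Step 3: z = 10 / 10 = 1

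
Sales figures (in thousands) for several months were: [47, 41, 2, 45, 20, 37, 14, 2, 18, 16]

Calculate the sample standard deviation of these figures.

17.0346

Step 1: Compute the mean: 24.2
Step 2: Sum of squared deviations from the mean: 2611.6
Step 3: Sample variance = 2611.6 / 9 = 290.1778
Step 4: Standard deviation = sqrt(290.1778) = 17.0346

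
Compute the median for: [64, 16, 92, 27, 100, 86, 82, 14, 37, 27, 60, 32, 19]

37

Step 1: Sort the data in ascending order: [14, 16, 19, 27, 27, 32, 37, 60, 64, 82, 86, 92, 100]
Step 2: The number of values is n = 13.
Step 3: Since n is odd, the median is the middle value at position 7: 37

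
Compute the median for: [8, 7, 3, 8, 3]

7

Step 1: Sort the data in ascending order: [3, 3, 7, 8, 8]
Step 2: The number of values is n = 5.
Step 3: Since n is odd, the median is the middle value at position 3: 7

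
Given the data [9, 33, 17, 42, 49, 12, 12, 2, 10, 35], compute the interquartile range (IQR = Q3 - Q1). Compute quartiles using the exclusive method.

27

Step 1: Sort the data: [2, 9, 10, 12, 12, 17, 33, 35, 42, 49]
Step 2: n = 10
Step 3: Using the exclusive quartile method:
  Q1 = 9.75
  Q2 (median) = 14.5
  Q3 = 36.75
  IQR = Q3 - Q1 = 36.75 - 9.75 = 27
Step 4: IQR = 27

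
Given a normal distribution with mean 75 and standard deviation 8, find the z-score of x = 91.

2

Step 1: Recall the z-score formula: z = (x - mu) / sigma
Step 2: Substitute values: z = (91 - 75) / 8
Step 3: z = 16 / 8 = 2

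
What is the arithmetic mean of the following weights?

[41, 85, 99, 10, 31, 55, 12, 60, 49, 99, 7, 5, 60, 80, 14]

47.1333

Step 1: Sum all values: 41 + 85 + 99 + 10 + 31 + 55 + 12 + 60 + 49 + 99 + 7 + 5 + 60 + 80 + 14 = 707
Step 2: Count the number of values: n = 15
Step 3: Mean = sum / n = 707 / 15 = 47.1333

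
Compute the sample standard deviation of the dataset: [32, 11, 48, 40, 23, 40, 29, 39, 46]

11.8087

Step 1: Compute the mean: 34.2222
Step 2: Sum of squared deviations from the mean: 1115.5556
Step 3: Sample variance = 1115.5556 / 8 = 139.4444
Step 4: Standard deviation = sqrt(139.4444) = 11.8087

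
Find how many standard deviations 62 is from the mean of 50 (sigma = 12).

1

Step 1: Recall the z-score formula: z = (x - mu) / sigma
Step 2: Substitute values: z = (62 - 50) / 12
Step 3: z = 12 / 12 = 1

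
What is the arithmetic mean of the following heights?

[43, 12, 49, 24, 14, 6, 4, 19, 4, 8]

18.3

Step 1: Sum all values: 43 + 12 + 49 + 24 + 14 + 6 + 4 + 19 + 4 + 8 = 183
Step 2: Count the number of values: n = 10
Step 3: Mean = sum / n = 183 / 10 = 18.3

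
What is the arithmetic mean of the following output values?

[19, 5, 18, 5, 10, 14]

11.8333

Step 1: Sum all values: 19 + 5 + 18 + 5 + 10 + 14 = 71
Step 2: Count the number of values: n = 6
Step 3: Mean = sum / n = 71 / 6 = 11.8333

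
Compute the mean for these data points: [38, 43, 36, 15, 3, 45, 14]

27.7143

Step 1: Sum all values: 38 + 43 + 36 + 15 + 3 + 45 + 14 = 194
Step 2: Count the number of values: n = 7
Step 3: Mean = sum / n = 194 / 7 = 27.7143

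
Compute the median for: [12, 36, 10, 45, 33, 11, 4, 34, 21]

21

Step 1: Sort the data in ascending order: [4, 10, 11, 12, 21, 33, 34, 36, 45]
Step 2: The number of values is n = 9.
Step 3: Since n is odd, the median is the middle value at position 5: 21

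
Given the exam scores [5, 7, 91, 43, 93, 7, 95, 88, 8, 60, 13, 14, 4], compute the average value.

40.6154

Step 1: Sum all values: 5 + 7 + 91 + 43 + 93 + 7 + 95 + 88 + 8 + 60 + 13 + 14 + 4 = 528
Step 2: Count the number of values: n = 13
Step 3: Mean = sum / n = 528 / 13 = 40.6154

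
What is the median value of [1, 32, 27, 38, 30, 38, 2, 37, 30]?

30

Step 1: Sort the data in ascending order: [1, 2, 27, 30, 30, 32, 37, 38, 38]
Step 2: The number of values is n = 9.
Step 3: Since n is odd, the median is the middle value at position 5: 30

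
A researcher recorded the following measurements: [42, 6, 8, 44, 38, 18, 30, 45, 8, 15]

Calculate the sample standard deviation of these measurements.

16.0914

Step 1: Compute the mean: 25.4
Step 2: Sum of squared deviations from the mean: 2330.4
Step 3: Sample variance = 2330.4 / 9 = 258.9333
Step 4: Standard deviation = sqrt(258.9333) = 16.0914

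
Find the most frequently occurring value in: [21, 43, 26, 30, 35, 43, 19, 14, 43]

43

Step 1: Count the frequency of each value:
  14: appears 1 time(s)
  19: appears 1 time(s)
  21: appears 1 time(s)
  26: appears 1 time(s)
  30: appears 1 time(s)
  35: appears 1 time(s)
  43: appears 3 time(s)
Step 2: The value 43 appears most frequently (3 times).
Step 3: Mode = 43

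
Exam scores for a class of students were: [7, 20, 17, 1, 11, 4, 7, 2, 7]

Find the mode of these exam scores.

7

Step 1: Count the frequency of each value:
  1: appears 1 time(s)
  2: appears 1 time(s)
  4: appears 1 time(s)
  7: appears 3 time(s)
  11: appears 1 time(s)
  17: appears 1 time(s)
  20: appears 1 time(s)
Step 2: The value 7 appears most frequently (3 times).
Step 3: Mode = 7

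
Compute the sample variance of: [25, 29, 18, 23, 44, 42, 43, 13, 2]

211.7778

Step 1: Compute the mean: (25 + 29 + 18 + 23 + 44 + 42 + 43 + 13 + 2) / 9 = 26.5556
Step 2: Compute squared deviations from the mean:
  (25 - 26.5556)^2 = 2.4198
  (29 - 26.5556)^2 = 5.9753
  (18 - 26.5556)^2 = 73.1975
  (23 - 26.5556)^2 = 12.642
  (44 - 26.5556)^2 = 304.3086
  (42 - 26.5556)^2 = 238.5309
  (43 - 26.5556)^2 = 270.4198
  (13 - 26.5556)^2 = 183.7531
  (2 - 26.5556)^2 = 602.9753
Step 3: Sum of squared deviations = 1694.2222
Step 4: Sample variance = 1694.2222 / 8 = 211.7778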